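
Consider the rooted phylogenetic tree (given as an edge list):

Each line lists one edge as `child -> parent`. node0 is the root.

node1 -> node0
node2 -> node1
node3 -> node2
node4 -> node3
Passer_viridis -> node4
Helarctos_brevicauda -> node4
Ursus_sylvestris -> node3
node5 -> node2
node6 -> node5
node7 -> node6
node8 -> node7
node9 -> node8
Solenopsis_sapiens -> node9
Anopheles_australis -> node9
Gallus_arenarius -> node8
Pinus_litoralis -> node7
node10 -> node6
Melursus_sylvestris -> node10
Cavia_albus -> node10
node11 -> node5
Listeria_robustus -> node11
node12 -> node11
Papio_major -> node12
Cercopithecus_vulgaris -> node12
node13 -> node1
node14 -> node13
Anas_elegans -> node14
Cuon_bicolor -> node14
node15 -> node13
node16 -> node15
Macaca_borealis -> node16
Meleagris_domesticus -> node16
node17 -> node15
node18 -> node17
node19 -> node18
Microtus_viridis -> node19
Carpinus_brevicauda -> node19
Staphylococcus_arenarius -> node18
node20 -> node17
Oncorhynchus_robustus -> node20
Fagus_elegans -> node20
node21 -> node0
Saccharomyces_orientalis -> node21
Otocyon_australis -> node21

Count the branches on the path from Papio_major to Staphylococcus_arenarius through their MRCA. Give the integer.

The MRCA of Papio_major and Staphylococcus_arenarius is the node subtending ((((Passer_viridis,Helarctos_brevicauda),Ursus_sylvestris),(((((Solenopsis_sapiens,Anopheles_australis),Gallus_arenarius),Pinus_litoralis),(Melursus_sylvestris,Cavia_albus)),(Listeria_robustus,(Papio_major,Cercopithecus_vulgaris)))),((Anas_elegans,Cuon_bicolor),((Macaca_borealis,Meleagris_domesticus),(((Microtus_viridis,Carpinus_brevicauda),Staphylococcus_arenarius),(Oncorhynchus_robustus,Fagus_elegans))))).
From Papio_major up to that node: 5 branches. From Staphylococcus_arenarius up to the same node: 5 branches. Total: 5 + 5 = 10.

10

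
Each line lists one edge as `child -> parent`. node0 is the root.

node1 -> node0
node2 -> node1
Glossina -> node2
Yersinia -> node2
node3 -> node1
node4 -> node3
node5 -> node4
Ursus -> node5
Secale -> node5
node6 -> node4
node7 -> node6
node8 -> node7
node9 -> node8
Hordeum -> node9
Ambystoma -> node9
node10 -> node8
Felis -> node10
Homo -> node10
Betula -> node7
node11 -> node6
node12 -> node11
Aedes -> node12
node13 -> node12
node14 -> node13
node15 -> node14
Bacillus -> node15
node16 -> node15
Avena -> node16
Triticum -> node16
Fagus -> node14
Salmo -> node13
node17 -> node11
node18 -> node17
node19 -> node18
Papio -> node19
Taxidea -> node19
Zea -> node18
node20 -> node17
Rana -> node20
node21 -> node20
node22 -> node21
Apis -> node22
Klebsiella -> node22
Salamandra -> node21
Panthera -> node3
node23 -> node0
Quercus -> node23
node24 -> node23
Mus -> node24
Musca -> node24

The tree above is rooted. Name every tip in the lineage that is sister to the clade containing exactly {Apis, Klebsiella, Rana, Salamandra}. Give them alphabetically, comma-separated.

The clade containing exactly {Apis, Klebsiella, Rana, Salamandra} attaches to the tree at the node subtending (((Papio,Taxidea),Zea),(Rana,((Apis,Klebsiella),Salamandra))).
The other lineage descending from that same node — the sister group — is ((Papio,Taxidea),Zea); its 3 tips in alphabetical order are the answer.

Papio, Taxidea, Zea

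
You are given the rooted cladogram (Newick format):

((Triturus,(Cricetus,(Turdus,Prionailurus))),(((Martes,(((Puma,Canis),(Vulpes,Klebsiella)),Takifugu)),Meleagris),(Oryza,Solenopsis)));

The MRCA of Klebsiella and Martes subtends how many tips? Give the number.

6

The MRCA of Klebsiella and Martes is the node subtending (Martes,(((Puma,Canis),(Vulpes,Klebsiella)),Takifugu)).
That clade contains 6 terminal taxa: Canis, Klebsiella, Martes, Puma, Takifugu, Vulpes.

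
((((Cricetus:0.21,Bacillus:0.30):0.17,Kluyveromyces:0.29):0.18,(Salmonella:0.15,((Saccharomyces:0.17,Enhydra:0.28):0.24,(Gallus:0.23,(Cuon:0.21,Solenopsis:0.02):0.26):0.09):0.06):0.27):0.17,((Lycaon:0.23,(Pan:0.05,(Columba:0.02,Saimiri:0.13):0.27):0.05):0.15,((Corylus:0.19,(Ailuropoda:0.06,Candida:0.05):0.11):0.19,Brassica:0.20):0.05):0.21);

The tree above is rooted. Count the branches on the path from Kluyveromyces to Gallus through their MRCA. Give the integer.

The MRCA of Kluyveromyces and Gallus is the node subtending (((Cricetus,Bacillus),Kluyveromyces),(Salmonella,((Saccharomyces,Enhydra),(Gallus,(Cuon,Solenopsis))))).
From Kluyveromyces up to that node: 2 branches. From Gallus up to the same node: 4 branches. Total: 2 + 4 = 6.

6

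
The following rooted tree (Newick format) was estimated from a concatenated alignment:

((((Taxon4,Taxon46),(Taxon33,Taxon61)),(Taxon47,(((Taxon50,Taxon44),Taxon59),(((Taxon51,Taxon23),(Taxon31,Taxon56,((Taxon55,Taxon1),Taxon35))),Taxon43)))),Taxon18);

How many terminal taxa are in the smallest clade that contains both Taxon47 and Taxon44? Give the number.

12

The MRCA of Taxon47 and Taxon44 is the node subtending (Taxon47,(((Taxon50,Taxon44),Taxon59),(((Taxon51,Taxon23),(Taxon31,Taxon56,((Taxon55,Taxon1),Taxon35))),Taxon43))).
That clade contains 12 terminal taxa: Taxon1, Taxon23, Taxon31, Taxon35, Taxon43, Taxon44, Taxon47, Taxon50, Taxon51, Taxon55, Taxon56, Taxon59.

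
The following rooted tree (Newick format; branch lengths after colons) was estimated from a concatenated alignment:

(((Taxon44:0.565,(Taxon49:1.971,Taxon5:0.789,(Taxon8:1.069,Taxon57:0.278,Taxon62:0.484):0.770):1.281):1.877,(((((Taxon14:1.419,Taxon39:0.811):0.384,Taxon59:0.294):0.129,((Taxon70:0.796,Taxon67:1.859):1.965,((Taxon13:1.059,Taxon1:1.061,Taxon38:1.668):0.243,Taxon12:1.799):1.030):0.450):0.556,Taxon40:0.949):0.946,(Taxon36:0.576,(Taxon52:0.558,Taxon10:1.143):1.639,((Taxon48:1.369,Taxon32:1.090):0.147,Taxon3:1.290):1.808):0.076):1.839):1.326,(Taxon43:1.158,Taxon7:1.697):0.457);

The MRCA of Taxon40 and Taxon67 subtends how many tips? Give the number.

The MRCA of Taxon40 and Taxon67 is the node subtending ((((Taxon14,Taxon39),Taxon59),((Taxon70,Taxon67),((Taxon13,Taxon1,Taxon38),Taxon12))),Taxon40).
That clade contains 10 terminal taxa: Taxon1, Taxon12, Taxon13, Taxon14, Taxon38, Taxon39, Taxon40, Taxon59, Taxon67, Taxon70.

10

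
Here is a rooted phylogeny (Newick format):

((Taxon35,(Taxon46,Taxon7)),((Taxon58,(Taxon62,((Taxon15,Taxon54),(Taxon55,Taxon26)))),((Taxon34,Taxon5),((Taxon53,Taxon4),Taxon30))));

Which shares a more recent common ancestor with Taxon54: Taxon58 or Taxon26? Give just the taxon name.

The MRCA of Taxon54 and Taxon26 subtends ((Taxon15,Taxon54),(Taxon55,Taxon26)) (4 taxa).
The MRCA of Taxon54 and Taxon58 subtends (Taxon58,(Taxon62,((Taxon15,Taxon54),(Taxon55,Taxon26)))) (6 taxa).
The first is nested inside the second, so Taxon54 shares a more recent common ancestor with Taxon26.

Taxon26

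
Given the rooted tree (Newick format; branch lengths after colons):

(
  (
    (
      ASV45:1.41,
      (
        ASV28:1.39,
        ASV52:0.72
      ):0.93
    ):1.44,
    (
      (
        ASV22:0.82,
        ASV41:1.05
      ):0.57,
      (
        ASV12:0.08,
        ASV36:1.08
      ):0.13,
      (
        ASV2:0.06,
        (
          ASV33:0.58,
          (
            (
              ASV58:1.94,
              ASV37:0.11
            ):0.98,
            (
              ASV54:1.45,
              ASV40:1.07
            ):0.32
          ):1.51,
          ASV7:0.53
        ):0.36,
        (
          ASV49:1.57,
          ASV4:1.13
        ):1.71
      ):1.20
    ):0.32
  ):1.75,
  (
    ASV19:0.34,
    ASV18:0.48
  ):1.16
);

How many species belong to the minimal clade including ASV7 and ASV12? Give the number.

13

The MRCA of ASV7 and ASV12 is the node subtending ((ASV22,ASV41),(ASV12,ASV36),(ASV2,(ASV33,((ASV58,ASV37),(ASV54,ASV40)),ASV7),(ASV49,ASV4))).
That clade contains 13 terminal taxa: ASV12, ASV2, ASV22, ASV33, ASV36, ASV37, ASV4, ASV40, ASV41, ASV49, ASV54, ASV58, ASV7.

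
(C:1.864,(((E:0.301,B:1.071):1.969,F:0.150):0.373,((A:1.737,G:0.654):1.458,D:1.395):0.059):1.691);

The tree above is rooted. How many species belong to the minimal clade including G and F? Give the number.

6

The MRCA of G and F is the node subtending (((E,B),F),((A,G),D)).
That clade contains 6 terminal taxa: A, B, D, E, F, G.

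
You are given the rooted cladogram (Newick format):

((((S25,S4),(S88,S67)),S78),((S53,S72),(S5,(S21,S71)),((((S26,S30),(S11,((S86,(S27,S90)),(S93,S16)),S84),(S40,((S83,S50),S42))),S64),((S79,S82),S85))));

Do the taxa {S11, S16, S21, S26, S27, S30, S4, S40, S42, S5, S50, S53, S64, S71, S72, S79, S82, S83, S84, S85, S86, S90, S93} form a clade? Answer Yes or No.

No

The MRCA of the listed taxa is the root, so the smallest clade containing them is the whole tree.
That clade also contains S25, S67, S78, S88, which are not in the proposed group, so the group is not monophyletic.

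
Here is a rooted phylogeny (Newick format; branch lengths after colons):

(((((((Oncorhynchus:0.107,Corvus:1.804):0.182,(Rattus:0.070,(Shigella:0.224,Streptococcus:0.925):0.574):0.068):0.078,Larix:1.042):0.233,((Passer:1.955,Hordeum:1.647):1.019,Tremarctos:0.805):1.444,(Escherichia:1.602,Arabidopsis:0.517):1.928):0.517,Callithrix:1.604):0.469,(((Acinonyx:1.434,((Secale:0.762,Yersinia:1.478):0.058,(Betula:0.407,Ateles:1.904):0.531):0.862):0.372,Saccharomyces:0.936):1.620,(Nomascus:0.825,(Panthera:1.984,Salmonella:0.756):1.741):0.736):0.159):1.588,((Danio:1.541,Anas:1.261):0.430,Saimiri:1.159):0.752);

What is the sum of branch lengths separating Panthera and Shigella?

The path runs Panthera → … → MRCA → … → Shigella; the MRCA is the node subtending ((((((Oncorhynchus,Corvus),(Rattus,(Shigella,Streptococcus))),Larix),((Passer,Hordeum),Tremarctos),(Escherichia,Arabidopsis)),Callithrix),(((Acinonyx,((Secale,Yersinia),(Betula,Ateles))),Saccharomyces),(Nomascus,(Panthera,Salmonella)))).
Branch lengths along that path: 1.984 + 1.741 + 0.736 + 0.159 + 0.469 + 0.517 + 0.233 + 0.078 + 0.068 + 0.574 + 0.224 = 6.783.

6.783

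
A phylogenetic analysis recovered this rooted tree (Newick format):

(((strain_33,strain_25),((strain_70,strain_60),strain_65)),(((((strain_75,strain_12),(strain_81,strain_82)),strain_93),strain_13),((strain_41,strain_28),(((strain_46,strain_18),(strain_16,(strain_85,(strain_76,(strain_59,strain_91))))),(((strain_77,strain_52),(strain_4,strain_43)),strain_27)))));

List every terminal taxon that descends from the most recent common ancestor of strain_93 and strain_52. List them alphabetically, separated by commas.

strain_12, strain_13, strain_16, strain_18, strain_27, strain_28, strain_4, strain_41, strain_43, strain_46, strain_52, strain_59, strain_75, strain_76, strain_77, strain_81, strain_82, strain_85, strain_91, strain_93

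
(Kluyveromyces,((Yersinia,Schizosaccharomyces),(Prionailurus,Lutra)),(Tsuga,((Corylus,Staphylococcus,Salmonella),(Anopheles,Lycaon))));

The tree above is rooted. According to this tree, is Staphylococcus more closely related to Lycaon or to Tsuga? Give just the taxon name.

Lycaon

The MRCA of Staphylococcus and Lycaon subtends ((Corylus,Staphylococcus,Salmonella),(Anopheles,Lycaon)) (5 taxa).
The MRCA of Staphylococcus and Tsuga subtends (Tsuga,((Corylus,Staphylococcus,Salmonella),(Anopheles,Lycaon))) (6 taxa).
The first is nested inside the second, so Staphylococcus shares a more recent common ancestor with Lycaon.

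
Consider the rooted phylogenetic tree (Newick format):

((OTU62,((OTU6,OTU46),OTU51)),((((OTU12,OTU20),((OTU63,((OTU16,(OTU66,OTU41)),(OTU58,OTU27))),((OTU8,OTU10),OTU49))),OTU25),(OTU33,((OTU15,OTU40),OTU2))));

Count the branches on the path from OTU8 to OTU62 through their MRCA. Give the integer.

The MRCA of OTU8 and OTU62 is the root of the tree.
From OTU8 up to that node: 7 branches. From OTU62 up to the same node: 2 branches. Total: 7 + 2 = 9.

9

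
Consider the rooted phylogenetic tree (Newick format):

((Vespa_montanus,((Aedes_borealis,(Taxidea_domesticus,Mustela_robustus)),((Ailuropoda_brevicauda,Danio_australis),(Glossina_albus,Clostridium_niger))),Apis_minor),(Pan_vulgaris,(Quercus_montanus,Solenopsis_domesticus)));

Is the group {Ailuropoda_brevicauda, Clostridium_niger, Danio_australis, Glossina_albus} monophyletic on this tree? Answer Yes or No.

Yes

The most recent common ancestor of these taxa subtends ((Ailuropoda_brevicauda,Danio_australis),(Glossina_albus,Clostridium_niger)).
That clade has exactly 4 tips — every listed taxon and nothing else — so the group is monophyletic.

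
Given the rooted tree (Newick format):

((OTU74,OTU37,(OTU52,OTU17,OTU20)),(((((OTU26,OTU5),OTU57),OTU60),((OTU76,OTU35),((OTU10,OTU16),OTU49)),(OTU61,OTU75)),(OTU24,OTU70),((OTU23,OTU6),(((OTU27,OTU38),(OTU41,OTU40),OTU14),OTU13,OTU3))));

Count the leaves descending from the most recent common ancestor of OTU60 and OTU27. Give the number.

The MRCA of OTU60 and OTU27 is the node subtending (((((OTU26,OTU5),OTU57),OTU60),((OTU76,OTU35),((OTU10,OTU16),OTU49)),(OTU61,OTU75)),(OTU24,OTU70),((OTU23,OTU6),(((OTU27,OTU38),(OTU41,OTU40),OTU14),OTU13,OTU3))).
That clade contains 22 terminal taxa: OTU10, OTU13, OTU14, OTU16, OTU23, OTU24, OTU26, OTU27, OTU3, OTU35, OTU38, OTU40, OTU41, OTU49, OTU5, OTU57, OTU6, OTU60, OTU61, OTU70, OTU75, OTU76.

22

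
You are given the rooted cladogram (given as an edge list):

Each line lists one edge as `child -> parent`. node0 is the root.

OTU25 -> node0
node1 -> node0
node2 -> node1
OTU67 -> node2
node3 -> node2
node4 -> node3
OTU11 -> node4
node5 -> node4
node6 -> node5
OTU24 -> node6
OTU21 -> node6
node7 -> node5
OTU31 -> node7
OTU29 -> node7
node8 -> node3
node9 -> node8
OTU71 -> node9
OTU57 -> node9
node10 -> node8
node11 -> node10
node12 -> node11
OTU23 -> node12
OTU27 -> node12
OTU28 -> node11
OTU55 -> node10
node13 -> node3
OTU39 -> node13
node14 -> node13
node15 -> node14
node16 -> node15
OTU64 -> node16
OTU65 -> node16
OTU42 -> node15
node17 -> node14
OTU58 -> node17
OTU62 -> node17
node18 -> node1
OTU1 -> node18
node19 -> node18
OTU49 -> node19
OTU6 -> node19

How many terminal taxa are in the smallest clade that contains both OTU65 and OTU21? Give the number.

17

The MRCA of OTU65 and OTU21 is the node subtending ((OTU11,((OTU24,OTU21),(OTU31,OTU29))),((OTU71,OTU57),(((OTU23,OTU27),OTU28),OTU55)),(OTU39,(((OTU64,OTU65),OTU42),(OTU58,OTU62)))).
That clade contains 17 terminal taxa: OTU11, OTU21, OTU23, OTU24, OTU27, OTU28, OTU29, OTU31, OTU39, OTU42, OTU55, OTU57, OTU58, OTU62, OTU64, OTU65, OTU71.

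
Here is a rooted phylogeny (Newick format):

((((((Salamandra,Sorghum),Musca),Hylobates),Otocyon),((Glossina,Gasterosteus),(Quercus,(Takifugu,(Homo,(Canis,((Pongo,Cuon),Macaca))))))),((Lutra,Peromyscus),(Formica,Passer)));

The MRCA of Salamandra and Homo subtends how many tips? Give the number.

14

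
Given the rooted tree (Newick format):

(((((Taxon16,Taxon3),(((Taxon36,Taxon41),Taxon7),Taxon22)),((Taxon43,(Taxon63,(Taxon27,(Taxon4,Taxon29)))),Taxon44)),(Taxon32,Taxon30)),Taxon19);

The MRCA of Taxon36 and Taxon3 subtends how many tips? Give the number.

6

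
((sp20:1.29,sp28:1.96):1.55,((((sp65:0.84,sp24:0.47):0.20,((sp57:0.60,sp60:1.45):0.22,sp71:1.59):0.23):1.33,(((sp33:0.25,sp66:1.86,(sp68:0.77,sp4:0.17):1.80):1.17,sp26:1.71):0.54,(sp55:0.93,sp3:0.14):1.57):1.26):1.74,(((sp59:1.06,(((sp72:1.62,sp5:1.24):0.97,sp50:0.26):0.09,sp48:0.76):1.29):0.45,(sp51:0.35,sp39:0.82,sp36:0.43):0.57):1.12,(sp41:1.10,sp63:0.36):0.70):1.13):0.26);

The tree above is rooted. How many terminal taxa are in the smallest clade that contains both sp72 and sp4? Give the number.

22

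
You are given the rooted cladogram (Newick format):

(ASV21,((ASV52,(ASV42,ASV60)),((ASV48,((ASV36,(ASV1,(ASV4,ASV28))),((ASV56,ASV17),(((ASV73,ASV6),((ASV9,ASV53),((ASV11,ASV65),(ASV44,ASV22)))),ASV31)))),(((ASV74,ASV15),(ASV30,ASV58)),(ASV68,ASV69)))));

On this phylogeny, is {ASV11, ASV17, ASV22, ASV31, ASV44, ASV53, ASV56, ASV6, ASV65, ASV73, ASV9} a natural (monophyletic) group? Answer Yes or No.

The most recent common ancestor of these taxa subtends ((ASV56,ASV17),(((ASV73,ASV6),((ASV9,ASV53),((ASV11,ASV65),(ASV44,ASV22)))),ASV31)).
That clade has exactly 11 tips — every listed taxon and nothing else — so the group is monophyletic.

Yes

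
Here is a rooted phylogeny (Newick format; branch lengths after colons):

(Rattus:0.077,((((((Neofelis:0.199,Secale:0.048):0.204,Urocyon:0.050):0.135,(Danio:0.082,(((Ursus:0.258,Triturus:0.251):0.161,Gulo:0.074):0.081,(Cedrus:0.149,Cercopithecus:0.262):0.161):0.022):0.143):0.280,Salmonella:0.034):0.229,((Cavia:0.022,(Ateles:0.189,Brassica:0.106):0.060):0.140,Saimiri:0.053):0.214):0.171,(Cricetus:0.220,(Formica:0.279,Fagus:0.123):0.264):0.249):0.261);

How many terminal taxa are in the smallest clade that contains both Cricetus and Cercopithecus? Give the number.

17

The MRCA of Cricetus and Cercopithecus is the node subtending ((((((Neofelis,Secale),Urocyon),(Danio,(((Ursus,Triturus),Gulo),(Cedrus,Cercopithecus)))),Salmonella),((Cavia,(Ateles,Brassica)),Saimiri)),(Cricetus,(Formica,Fagus))).
That clade contains 17 terminal taxa: Ateles, Brassica, Cavia, Cedrus, Cercopithecus, Cricetus, Danio, Fagus, Formica, Gulo, Neofelis, Saimiri, Salmonella, Secale, Triturus, Urocyon, Ursus.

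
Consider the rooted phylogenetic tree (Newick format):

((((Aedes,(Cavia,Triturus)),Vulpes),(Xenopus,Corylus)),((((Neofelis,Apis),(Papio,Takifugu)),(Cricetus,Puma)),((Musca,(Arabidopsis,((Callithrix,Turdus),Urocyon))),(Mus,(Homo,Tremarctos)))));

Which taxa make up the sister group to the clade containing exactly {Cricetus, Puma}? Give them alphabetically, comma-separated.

Apis, Neofelis, Papio, Takifugu

The clade containing exactly {Cricetus, Puma} attaches to the tree at the node subtending (((Neofelis,Apis),(Papio,Takifugu)),(Cricetus,Puma)).
The other lineage descending from that same node — the sister group — is ((Neofelis,Apis),(Papio,Takifugu)); its 4 tips in alphabetical order are the answer.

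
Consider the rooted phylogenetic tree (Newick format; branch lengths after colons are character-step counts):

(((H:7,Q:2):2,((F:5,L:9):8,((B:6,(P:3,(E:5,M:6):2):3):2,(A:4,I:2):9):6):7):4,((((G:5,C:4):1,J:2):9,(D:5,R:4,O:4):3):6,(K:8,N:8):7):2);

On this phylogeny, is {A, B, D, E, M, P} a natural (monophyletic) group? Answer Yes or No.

No

The MRCA of the listed taxa is the root, so the smallest clade containing them is the whole tree.
That clade also contains C, F, G, H, I, J, K, L, N, O, Q, R, which are not in the proposed group, so the group is not monophyletic.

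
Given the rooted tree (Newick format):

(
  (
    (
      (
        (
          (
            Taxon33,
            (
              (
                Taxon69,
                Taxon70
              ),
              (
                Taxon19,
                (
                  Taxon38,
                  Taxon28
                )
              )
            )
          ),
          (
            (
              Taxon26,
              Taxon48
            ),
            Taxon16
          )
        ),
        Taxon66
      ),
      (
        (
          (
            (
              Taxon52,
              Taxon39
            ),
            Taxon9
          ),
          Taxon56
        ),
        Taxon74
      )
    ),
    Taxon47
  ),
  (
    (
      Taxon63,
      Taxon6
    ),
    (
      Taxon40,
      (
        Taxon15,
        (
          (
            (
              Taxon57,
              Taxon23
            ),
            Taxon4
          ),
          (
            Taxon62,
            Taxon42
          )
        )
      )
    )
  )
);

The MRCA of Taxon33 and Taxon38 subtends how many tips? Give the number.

6

The MRCA of Taxon33 and Taxon38 is the node subtending (Taxon33,((Taxon69,Taxon70),(Taxon19,(Taxon38,Taxon28)))).
That clade contains 6 terminal taxa: Taxon19, Taxon28, Taxon33, Taxon38, Taxon69, Taxon70.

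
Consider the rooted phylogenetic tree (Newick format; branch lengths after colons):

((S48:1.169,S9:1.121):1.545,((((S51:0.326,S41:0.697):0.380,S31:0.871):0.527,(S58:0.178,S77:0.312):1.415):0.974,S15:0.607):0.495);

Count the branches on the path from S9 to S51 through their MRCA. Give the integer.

The MRCA of S9 and S51 is the root of the tree.
From S9 up to that node: 2 branches. From S51 up to the same node: 5 branches. Total: 2 + 5 = 7.

7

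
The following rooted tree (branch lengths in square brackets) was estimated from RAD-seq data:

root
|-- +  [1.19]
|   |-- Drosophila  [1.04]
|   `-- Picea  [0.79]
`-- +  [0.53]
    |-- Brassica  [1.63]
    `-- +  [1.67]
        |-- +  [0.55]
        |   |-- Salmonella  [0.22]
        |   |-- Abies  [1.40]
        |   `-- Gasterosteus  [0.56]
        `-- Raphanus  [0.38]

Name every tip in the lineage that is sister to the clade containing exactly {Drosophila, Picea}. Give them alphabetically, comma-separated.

The clade containing exactly {Drosophila, Picea} attaches directly to the root of the tree.
The other lineage descending from that same node — the sister group — is (Brassica,((Salmonella,Abies,Gasterosteus),Raphanus)); its 5 tips in alphabetical order are the answer.

Abies, Brassica, Gasterosteus, Raphanus, Salmonella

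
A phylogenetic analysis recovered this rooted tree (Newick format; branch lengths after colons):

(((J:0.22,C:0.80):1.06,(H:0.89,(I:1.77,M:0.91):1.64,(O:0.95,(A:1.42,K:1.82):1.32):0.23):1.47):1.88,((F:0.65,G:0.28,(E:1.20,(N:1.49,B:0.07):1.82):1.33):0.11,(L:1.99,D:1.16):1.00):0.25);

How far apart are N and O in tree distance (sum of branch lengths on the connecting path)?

The path runs N → … → MRCA → … → O; the MRCA is the root of the tree.
Branch lengths along that path: 1.49 + 1.82 + 1.33 + 0.11 + 0.25 + 1.88 + 1.47 + 0.23 + 0.95 = 9.53.

9.53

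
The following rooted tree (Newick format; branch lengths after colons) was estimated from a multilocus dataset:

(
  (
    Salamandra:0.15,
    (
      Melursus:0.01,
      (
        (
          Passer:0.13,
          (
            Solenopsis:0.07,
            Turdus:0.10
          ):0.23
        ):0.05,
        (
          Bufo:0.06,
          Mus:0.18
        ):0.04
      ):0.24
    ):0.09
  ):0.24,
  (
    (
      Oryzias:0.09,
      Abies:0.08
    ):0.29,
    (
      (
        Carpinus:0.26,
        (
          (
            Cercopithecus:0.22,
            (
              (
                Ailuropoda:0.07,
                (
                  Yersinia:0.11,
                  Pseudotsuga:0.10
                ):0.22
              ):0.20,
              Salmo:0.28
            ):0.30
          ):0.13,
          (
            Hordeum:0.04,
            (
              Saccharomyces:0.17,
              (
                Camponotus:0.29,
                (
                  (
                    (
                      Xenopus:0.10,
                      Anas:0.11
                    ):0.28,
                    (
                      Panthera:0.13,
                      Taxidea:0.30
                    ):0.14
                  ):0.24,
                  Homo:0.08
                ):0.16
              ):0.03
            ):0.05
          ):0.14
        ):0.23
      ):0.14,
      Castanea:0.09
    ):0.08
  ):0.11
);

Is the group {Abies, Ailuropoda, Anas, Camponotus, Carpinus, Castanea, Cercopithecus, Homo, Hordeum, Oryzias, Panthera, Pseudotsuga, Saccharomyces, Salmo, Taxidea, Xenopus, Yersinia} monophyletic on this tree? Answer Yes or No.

Yes

The most recent common ancestor of these taxa subtends ((Oryzias,Abies),((Carpinus,((Cercopithecus,((Ailuropoda,(Yersinia,Pseudotsuga)),Salmo)),(Hordeum,(Saccharomyces,(Camponotus,(((Xenopus,Anas),(Panthera,Taxidea)),Homo)))))),Castanea)).
That clade has exactly 17 tips — every listed taxon and nothing else — so the group is monophyletic.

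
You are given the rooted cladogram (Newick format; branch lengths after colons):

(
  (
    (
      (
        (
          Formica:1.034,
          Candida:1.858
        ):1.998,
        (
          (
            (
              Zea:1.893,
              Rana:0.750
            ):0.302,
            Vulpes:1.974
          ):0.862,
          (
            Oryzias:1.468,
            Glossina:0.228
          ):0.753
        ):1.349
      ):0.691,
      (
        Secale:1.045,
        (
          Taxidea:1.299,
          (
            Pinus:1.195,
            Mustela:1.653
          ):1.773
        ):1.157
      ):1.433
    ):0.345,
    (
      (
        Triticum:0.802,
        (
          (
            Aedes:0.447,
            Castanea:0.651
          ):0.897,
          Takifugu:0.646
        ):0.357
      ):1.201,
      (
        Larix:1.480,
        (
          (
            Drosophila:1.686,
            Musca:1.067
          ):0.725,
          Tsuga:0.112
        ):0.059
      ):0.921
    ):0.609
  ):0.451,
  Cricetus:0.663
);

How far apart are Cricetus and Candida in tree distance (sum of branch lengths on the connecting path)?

6.006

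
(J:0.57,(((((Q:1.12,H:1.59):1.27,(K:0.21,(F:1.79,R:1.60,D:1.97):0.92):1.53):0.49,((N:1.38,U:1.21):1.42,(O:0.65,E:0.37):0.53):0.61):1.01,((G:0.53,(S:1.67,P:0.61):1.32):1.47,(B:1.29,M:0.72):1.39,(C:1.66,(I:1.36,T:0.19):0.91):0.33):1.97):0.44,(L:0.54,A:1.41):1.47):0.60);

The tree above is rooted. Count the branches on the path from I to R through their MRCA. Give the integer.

The MRCA of I and R is the node subtending ((((Q,H),(K,(F,R,D))),((N,U),(O,E))),((G,(S,P)),(B,M),(C,(I,T)))).
From I up to that node: 4 branches. From R up to the same node: 5 branches. Total: 4 + 5 = 9.

9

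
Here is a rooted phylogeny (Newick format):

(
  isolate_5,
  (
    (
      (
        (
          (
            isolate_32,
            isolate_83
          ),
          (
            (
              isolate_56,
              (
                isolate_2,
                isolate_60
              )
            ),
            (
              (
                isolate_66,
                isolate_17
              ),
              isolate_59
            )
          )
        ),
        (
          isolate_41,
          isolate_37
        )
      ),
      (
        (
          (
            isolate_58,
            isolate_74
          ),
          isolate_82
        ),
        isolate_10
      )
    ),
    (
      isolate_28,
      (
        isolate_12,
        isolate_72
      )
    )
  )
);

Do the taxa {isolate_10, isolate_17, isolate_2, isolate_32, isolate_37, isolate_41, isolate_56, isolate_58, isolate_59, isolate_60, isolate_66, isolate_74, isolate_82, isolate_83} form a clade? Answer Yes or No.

The most recent common ancestor of these taxa subtends ((((isolate_32,isolate_83),((isolate_56,(isolate_2,isolate_60)),((isolate_66,isolate_17),isolate_59))),(isolate_41,isolate_37)),(((isolate_58,isolate_74),isolate_82),isolate_10)).
That clade has exactly 14 tips — every listed taxon and nothing else — so the group is monophyletic.

Yes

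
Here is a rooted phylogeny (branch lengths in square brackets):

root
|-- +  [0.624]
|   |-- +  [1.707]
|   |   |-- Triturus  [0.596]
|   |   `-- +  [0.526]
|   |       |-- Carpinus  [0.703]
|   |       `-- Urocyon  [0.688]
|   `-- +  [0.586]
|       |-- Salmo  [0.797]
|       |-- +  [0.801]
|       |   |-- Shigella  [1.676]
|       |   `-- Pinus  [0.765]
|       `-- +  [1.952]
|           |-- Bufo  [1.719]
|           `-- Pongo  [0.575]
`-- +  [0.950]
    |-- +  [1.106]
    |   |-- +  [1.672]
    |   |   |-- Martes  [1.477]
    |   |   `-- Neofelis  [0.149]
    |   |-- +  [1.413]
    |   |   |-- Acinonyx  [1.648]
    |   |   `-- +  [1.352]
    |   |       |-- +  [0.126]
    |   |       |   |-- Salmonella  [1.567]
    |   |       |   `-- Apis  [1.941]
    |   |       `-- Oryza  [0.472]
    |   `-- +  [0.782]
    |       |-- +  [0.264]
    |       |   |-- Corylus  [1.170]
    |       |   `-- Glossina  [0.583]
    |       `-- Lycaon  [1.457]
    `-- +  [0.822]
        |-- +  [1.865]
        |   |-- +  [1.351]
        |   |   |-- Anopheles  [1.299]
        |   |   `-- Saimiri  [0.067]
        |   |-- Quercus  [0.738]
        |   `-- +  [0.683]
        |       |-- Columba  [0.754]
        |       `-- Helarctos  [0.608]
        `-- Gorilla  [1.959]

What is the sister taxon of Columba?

Helarctos

Columba attaches to the tree at the node subtending (Columba,Helarctos).
The other lineage descending from that same node — the sister group — is the single tip Helarctos.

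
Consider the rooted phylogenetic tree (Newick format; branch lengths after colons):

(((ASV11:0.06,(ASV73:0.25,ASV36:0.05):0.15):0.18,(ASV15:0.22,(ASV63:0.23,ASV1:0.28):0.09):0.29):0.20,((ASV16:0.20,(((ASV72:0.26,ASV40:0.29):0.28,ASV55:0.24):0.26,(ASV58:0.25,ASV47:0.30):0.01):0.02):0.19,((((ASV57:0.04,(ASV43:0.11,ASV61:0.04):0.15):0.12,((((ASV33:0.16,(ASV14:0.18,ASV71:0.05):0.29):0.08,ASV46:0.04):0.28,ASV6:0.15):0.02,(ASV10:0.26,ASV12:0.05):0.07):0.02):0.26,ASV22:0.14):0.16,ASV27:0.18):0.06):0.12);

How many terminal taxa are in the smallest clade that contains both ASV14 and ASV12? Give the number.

The MRCA of ASV14 and ASV12 is the node subtending ((((ASV33,(ASV14,ASV71)),ASV46),ASV6),(ASV10,ASV12)).
That clade contains 7 terminal taxa: ASV10, ASV12, ASV14, ASV33, ASV46, ASV6, ASV71.

7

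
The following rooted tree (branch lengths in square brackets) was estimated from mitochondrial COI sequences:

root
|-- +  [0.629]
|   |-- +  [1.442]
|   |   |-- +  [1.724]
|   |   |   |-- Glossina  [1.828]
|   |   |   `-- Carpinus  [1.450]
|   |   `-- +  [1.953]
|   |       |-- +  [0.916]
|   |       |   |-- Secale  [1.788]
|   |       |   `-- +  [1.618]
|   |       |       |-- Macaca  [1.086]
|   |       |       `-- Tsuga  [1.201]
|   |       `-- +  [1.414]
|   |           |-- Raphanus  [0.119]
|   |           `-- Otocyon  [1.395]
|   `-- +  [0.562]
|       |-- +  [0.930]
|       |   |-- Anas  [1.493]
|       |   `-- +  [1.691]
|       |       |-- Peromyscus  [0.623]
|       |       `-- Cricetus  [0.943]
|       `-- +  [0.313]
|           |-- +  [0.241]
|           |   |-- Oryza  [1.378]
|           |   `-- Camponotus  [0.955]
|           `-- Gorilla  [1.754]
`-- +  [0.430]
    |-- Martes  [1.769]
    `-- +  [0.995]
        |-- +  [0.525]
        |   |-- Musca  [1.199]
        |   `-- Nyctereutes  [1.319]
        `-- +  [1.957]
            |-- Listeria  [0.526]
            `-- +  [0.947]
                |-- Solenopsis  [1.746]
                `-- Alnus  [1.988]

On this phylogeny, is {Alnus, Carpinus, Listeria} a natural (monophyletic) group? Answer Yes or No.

No

The MRCA of the listed taxa is the root, so the smallest clade containing them is the whole tree.
That clade also contains Anas, Camponotus, Cricetus, Glossina, Gorilla, Macaca, Martes, Musca, Nyctereutes, Oryza, Otocyon, Peromyscus, Raphanus, Secale, Solenopsis, Tsuga, which are not in the proposed group, so the group is not monophyletic.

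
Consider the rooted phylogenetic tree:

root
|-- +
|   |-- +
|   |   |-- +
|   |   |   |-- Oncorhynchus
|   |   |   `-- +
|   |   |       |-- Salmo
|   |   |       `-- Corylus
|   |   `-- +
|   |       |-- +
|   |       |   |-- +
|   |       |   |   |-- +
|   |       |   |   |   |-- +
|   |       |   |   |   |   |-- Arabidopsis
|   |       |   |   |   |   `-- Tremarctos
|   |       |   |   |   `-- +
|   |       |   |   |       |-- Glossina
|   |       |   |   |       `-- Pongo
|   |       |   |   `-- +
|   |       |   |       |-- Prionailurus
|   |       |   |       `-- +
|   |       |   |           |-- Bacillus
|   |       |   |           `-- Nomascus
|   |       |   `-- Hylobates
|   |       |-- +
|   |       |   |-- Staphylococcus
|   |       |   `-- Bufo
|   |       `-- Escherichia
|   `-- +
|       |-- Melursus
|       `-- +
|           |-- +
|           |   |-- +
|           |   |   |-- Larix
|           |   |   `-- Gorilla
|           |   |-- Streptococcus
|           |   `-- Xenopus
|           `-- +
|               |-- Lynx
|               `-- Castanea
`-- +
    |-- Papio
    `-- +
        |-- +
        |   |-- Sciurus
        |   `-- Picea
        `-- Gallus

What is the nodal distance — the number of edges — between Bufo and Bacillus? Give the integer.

The MRCA of Bufo and Bacillus is the node subtending (((((Arabidopsis,Tremarctos),(Glossina,Pongo)),(Prionailurus,(Bacillus,Nomascus))),Hylobates),(Staphylococcus,Bufo),Escherichia).
From Bufo up to that node: 2 branches. From Bacillus up to the same node: 5 branches. Total: 2 + 5 = 7.

7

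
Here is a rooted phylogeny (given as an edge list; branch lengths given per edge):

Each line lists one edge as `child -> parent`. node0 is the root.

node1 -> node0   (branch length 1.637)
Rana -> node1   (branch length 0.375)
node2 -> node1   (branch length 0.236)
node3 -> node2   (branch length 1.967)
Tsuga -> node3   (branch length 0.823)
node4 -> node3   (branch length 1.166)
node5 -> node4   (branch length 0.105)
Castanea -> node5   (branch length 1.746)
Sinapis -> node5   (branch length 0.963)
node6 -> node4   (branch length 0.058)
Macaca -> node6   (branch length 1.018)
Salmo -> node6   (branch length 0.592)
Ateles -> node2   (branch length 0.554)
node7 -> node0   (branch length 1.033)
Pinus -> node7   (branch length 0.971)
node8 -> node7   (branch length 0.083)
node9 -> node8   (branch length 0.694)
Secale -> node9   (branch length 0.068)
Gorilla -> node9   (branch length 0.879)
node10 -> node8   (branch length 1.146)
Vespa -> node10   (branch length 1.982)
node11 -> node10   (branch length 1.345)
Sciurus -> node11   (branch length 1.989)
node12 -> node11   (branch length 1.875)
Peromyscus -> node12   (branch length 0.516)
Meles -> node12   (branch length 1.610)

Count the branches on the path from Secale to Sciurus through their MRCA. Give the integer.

5

The MRCA of Secale and Sciurus is the node subtending ((Secale,Gorilla),(Vespa,(Sciurus,(Peromyscus,Meles)))).
From Secale up to that node: 2 branches. From Sciurus up to the same node: 3 branches. Total: 2 + 3 = 5.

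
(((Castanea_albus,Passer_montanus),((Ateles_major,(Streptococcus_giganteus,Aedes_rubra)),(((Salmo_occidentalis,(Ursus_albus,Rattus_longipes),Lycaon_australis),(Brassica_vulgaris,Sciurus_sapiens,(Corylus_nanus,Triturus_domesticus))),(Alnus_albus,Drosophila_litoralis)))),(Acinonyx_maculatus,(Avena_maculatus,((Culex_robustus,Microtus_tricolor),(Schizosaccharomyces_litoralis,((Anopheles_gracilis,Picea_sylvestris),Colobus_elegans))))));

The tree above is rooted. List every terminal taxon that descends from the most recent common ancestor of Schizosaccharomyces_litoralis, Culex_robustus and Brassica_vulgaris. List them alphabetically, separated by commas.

Tracing Schizosaccharomyces_litoralis: it sits inside (Schizosaccharomyces_litoralis,((Anopheles_gracilis,Picea_sylvestris),Colobus_elegans)).
Tracing Culex_robustus: it sits inside (Culex_robustus,Microtus_tricolor).
Tracing Brassica_vulgaris: it sits inside (Brassica_vulgaris,Sciurus_sapiens,(Corylus_nanus,Triturus_domesticus)).
The smallest clade enclosing all 3 is the whole tree (their MRCA is the root), so the answer is all 23 tips in alphabetical order.

Acinonyx_maculatus, Aedes_rubra, Alnus_albus, Anopheles_gracilis, Ateles_major, Avena_maculatus, Brassica_vulgaris, Castanea_albus, Colobus_elegans, Corylus_nanus, Culex_robustus, Drosophila_litoralis, Lycaon_australis, Microtus_tricolor, Passer_montanus, Picea_sylvestris, Rattus_longipes, Salmo_occidentalis, Schizosaccharomyces_litoralis, Sciurus_sapiens, Streptococcus_giganteus, Triturus_domesticus, Ursus_albus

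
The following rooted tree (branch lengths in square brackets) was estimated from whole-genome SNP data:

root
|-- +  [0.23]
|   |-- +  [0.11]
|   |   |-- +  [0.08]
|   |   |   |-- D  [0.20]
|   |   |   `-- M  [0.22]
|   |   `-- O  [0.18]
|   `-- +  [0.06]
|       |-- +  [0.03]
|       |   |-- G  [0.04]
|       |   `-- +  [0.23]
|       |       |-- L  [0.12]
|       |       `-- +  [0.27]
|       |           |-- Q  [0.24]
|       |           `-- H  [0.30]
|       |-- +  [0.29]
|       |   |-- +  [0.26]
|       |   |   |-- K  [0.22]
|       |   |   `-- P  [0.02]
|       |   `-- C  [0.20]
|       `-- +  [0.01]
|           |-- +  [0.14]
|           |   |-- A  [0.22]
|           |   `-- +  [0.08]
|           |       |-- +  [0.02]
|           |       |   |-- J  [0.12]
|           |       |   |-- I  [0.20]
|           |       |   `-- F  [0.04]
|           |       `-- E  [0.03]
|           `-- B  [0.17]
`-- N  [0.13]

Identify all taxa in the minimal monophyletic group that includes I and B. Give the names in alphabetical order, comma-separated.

Tracing I: it sits inside (J,I,F).
Tracing B: it sits inside ((A,((J,I,F),E)),B).
The smallest clade enclosing both is ((A,((J,I,F),E)),B); the answer is its 6 terminal taxa in alphabetical order.

A, B, E, F, I, J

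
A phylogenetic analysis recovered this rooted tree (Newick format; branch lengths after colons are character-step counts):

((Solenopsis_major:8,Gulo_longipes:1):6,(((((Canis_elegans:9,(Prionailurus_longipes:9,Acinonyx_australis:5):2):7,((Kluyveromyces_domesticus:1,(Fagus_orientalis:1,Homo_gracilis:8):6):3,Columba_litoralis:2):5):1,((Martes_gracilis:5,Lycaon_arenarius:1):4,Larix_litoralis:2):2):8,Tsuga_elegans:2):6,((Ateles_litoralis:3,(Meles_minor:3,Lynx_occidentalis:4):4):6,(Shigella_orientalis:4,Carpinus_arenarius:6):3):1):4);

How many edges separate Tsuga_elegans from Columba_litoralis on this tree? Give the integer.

The MRCA of Tsuga_elegans and Columba_litoralis is the node subtending ((((Canis_elegans,(Prionailurus_longipes,Acinonyx_australis)),((Kluyveromyces_domesticus,(Fagus_orientalis,Homo_gracilis)),Columba_litoralis)),((Martes_gracilis,Lycaon_arenarius),Larix_litoralis)),Tsuga_elegans).
From Tsuga_elegans up to that node: 1 branch. From Columba_litoralis up to the same node: 4 branches. Total: 1 + 4 = 5.

5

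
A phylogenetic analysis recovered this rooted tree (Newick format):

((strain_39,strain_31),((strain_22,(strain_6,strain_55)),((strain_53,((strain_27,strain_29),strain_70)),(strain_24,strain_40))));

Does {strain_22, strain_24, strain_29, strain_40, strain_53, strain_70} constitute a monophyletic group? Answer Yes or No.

No

The MRCA of the listed taxa subtends ((strain_22,(strain_6,strain_55)),((strain_53,((strain_27,strain_29),strain_70)),(strain_24,strain_40))).
That clade also contains strain_27, strain_55, strain_6, which are not in the proposed group, so the group is not monophyletic.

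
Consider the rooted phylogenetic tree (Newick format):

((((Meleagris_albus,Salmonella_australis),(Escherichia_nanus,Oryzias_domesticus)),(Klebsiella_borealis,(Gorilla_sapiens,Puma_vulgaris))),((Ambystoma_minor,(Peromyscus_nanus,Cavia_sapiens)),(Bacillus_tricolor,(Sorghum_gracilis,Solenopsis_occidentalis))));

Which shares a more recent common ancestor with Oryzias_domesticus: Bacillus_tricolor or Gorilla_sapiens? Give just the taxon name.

Gorilla_sapiens

The MRCA of Oryzias_domesticus and Gorilla_sapiens subtends (((Meleagris_albus,Salmonella_australis),(Escherichia_nanus,Oryzias_domesticus)),(Klebsiella_borealis,(Gorilla_sapiens,Puma_vulgaris))) (7 taxa).
The MRCA of Oryzias_domesticus and Bacillus_tricolor is the root, subtending the entire tree (13 taxa).
The first is nested inside the second, so Oryzias_domesticus shares a more recent common ancestor with Gorilla_sapiens.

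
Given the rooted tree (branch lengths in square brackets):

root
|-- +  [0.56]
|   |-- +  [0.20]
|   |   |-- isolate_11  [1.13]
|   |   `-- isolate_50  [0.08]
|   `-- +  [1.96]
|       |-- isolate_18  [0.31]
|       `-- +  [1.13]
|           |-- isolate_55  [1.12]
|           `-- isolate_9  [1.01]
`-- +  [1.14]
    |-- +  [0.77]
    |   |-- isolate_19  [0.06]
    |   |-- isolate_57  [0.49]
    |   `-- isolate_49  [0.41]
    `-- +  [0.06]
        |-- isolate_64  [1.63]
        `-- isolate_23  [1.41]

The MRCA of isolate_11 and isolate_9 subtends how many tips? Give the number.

The MRCA of isolate_11 and isolate_9 is the node subtending ((isolate_11,isolate_50),(isolate_18,(isolate_55,isolate_9))).
That clade contains 5 terminal taxa: isolate_11, isolate_18, isolate_50, isolate_55, isolate_9.

5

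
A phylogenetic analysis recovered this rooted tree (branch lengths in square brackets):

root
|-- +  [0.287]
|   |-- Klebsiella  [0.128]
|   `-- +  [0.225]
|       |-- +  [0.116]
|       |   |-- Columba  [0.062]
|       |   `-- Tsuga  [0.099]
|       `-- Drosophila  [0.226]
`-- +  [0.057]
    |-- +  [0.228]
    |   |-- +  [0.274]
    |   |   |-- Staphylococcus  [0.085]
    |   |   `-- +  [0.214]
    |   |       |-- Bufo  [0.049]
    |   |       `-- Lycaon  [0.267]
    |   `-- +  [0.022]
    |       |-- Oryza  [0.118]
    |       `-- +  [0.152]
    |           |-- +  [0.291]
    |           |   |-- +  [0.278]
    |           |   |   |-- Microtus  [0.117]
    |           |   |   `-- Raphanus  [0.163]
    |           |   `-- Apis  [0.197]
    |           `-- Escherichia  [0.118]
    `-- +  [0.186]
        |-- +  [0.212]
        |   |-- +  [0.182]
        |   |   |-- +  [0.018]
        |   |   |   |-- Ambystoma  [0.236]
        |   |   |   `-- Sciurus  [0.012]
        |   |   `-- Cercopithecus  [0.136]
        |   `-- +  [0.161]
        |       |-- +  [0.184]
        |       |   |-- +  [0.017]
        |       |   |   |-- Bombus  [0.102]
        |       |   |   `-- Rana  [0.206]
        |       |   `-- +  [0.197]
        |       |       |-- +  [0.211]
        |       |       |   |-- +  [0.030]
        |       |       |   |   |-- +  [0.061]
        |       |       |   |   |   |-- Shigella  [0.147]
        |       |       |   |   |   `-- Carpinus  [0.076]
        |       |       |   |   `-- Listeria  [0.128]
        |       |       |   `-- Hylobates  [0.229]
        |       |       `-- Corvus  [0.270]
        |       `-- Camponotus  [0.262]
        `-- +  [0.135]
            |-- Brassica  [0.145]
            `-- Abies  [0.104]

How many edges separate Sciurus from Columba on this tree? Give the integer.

The MRCA of Sciurus and Columba is the root of the tree.
From Sciurus up to that node: 6 branches. From Columba up to the same node: 4 branches. Total: 6 + 4 = 10.

10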